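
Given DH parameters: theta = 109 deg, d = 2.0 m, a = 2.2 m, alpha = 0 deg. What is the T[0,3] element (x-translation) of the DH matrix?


T[0,3] = a * cos(theta)
= 2.2 * cos(109 deg)
= 2.2 * -0.3256
= -0.7162


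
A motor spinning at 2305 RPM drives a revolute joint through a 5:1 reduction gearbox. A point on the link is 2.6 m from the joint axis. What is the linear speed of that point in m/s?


omega_motor = 2305 * 2*pi/60 = 241.379 rad/s
omega_joint = omega_motor / 5 = 48.2758 rad/s
v = omega_joint * r = 48.2758 * 2.6
= 125.5171 m/s


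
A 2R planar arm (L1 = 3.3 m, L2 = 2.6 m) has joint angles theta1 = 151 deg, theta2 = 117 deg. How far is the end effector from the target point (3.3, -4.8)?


End effector via forward kinematics:
x = L1*cos(t1) + L2*cos(t1+t2) = -2.977
y = L1*sin(t1) + L2*sin(t1+t2) = -0.9985
Distance to target:
d = sqrt((3.3 - -2.977)^2 + (-4.8 - -0.9985)^2)
= sqrt(39.4005 + 14.4511)
= 7.3384 m


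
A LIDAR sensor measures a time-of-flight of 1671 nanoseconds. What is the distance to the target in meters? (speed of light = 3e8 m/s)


tof = 1671 ns = 1.671e-06 s
dist = c * tof / 2
= 3e8 * 1.671e-06 / 2
= 250.65 m


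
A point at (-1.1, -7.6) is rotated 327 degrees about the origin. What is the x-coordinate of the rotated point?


x' = x*cos(theta) - y*sin(theta)
cos(327 deg) = 0.8387, sin(327 deg) = -0.5446
x' = -1.1 * 0.8387 - -7.6 * -0.5446
= -0.9225 - 4.1393
= -5.0618


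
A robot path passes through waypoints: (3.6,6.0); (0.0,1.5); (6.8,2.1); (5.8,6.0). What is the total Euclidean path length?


Segment lengths:
  seg1 = sqrt((-3.6)^2 + (-4.5)^2) = 5.7628
  seg2 = sqrt((6.8)^2 + (0.6)^2) = 6.8264
  seg3 = sqrt((-1.0)^2 + (3.9)^2) = 4.0262
Total = 16.6154


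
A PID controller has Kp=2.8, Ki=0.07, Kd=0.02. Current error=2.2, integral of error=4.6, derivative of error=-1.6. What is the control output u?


u = Kp*e + Ki*int(e) + Kd*de/dt
= 2.8*2.2 + 0.07*4.6 + 0.02*(-1.6)
= 6.16 + 0.322 + -0.032
= 6.45


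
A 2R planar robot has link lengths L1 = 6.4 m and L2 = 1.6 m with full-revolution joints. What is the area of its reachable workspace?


r_max = L1 + L2 = 8.0 m
r_min = |L1 - L2| = 4.8 m
Area = pi*(r_max^2 - r_min^2)
= pi*(64.0 - 23.04)
= pi * 40.96
= 128.6796 m^2


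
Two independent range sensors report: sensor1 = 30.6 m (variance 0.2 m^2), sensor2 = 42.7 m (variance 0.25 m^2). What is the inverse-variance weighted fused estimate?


w1 = (1/var1) / (1/var1 + 1/var2)
   = 5.0 / (5.0 + 4.0) = 0.5556
w2 = 1 - w1 = 0.4444
fused = w1*s1 + w2*s2 = 17.0 + 18.9778
= 35.9778 m


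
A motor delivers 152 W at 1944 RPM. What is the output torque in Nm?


omega = 1944 * 2*pi/60 = 203.5752 rad/s
tau = P / omega = 152 / 203.5752
= 0.7467 Nm


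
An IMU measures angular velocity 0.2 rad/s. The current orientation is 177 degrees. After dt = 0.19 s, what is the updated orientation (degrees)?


delta_theta = w * dt = 0.2 * 0.19 = 0.038 rad
= 2.1772 deg
theta_new = 177 + 2.1772 = 179.1772 deg


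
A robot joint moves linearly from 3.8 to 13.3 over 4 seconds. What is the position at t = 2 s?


s = t/T = 2/4 = 0.5
p(t) = p0 + (pf-p0)*s
= 3.8 + (13.3 - 3.8) * 0.5
= 8.55


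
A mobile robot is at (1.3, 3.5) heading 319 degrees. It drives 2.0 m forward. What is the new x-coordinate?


x_new = x0 + d*cos(theta)
= 1.3 + 2.0*cos(319)
= 1.3 + 1.5094
= 2.8094


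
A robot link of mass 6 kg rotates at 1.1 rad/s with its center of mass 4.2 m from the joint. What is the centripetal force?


F = m * omega^2 * r
= 6 * 1.1^2 * 4.2
= 6 * 1.21 * 4.2
= 30.492 N


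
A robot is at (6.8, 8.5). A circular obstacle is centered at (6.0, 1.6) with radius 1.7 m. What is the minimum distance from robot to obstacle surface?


center_dist = sqrt((6.8-6.0)^2 + (8.5-1.6)^2)
= sqrt(0.64 + 47.61)
= 6.9462
min_dist = center_dist - radius = 6.9462 - 1.7 = 5.2462 m


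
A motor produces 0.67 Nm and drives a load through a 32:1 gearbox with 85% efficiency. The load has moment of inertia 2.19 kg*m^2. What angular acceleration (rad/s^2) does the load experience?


tau_out = tau_motor * N * eta
= 0.67 * 32 * 0.85 = 18.224 Nm
alpha = tau_out / I = 18.224 / 2.19
= 8.3215 rad/s^2


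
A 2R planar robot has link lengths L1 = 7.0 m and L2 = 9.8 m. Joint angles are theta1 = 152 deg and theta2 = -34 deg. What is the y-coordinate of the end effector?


Convert angles to radians: theta1 = 2.6529, theta2 = -0.5934
y = L1*sin(theta1) + L2*sin(theta1+theta2)
y = 3.2863 + 8.6529
y = 11.9392


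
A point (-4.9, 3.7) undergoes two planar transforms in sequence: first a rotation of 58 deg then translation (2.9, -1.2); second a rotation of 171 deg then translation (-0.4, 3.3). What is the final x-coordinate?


After transform 1:
x1 = cos(58)*-4.9 - sin(58)*3.7 + 2.9 = -2.8344
y1 = sin(58)*-4.9 + cos(58)*3.7 + -1.2 = -3.3947
After transform 2:
x2 = cos(171)*-2.8344 - sin(171)*-3.3947 + -0.4
= 2.9305


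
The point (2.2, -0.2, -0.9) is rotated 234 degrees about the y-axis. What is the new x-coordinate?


Rotation about y-axis: x' = x*cos(theta) + z*sin(theta)
= 2.2 * -0.5878 + -0.9 * -0.809
= -0.565


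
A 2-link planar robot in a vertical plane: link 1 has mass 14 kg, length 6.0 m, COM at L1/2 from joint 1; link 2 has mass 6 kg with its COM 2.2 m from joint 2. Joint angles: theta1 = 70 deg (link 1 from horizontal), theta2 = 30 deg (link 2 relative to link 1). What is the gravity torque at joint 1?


Horizontal distance from joint 1 to link-1 COM:
  x_c1 = (L1/2)*cos(t1) = 3.0 * 0.342 = 1.0261 m
Horizontal distance from joint 1 to link-2 COM:
  x_c2 = L1*cos(t1) + Lc2*cos(t1+t2)
       = 6.0*0.342 + 2.2*-0.1736 = 1.6701 m
tau1 = m1*g*x_c1 + m2*g*x_c2
     = 14*9.81*1.0261 + 6*9.81*1.6701
     = 140.9191 + 98.3018
     = 239.2209 Nm


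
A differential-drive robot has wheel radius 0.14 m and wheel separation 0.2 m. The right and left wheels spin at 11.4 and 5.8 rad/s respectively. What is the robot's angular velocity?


vR = r*wR = 0.14*11.4 = 1.596 m/s
vL = r*wL = 0.14*5.8 = 0.812 m/s
v = (vR+vL)/2 = 1.204 m/s
omega = (vR-vL)/L = 3.92 rad/s
angular velocity = 3.92 rad/s


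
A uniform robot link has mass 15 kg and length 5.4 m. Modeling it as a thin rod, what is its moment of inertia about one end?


I = (1/3) * m * L^2
= (1/3) * 15 * 5.4^2
= 0.333333 * 15 * 29.16
= 145.8 kg*m^2


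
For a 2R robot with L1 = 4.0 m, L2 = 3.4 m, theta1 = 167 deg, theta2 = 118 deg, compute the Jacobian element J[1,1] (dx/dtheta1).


J[1,1] = -L1*sin(t1) - L2*sin(t1+t2)
= -4.0*sin(167) - 3.4*sin(285)
= 2.3843


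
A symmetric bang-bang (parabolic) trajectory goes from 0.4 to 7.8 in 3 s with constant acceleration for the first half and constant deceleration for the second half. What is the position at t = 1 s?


Symmetric rest-to-rest: each phase covers (pf-p0)/2 in time T/2. 0.5*a*(T/2)^2 = (pf-p0)/2 => a = 4*(pf-p0)/T^2
a = 4*(7.8-0.4)/3^2 = 3.2889
t = 1 is in the acceleration phase (t <= T/2).
p = p0 + 0.5*a*t^2 = 0.4 + 0.5*3.2889*1^2
= 2.0444


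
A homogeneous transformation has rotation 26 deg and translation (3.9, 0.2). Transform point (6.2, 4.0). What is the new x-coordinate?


x' = cos(theta)*px - sin(theta)*py + tx
= 0.8988*6.2 - 0.4384*4.0 + 3.9
= 7.719


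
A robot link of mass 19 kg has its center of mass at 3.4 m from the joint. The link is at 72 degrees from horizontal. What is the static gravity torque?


tau = m*g*L*cos(angle)
= 19 * 9.81 * 3.4 * cos(72 deg)
= 19 * 9.81 * 3.4 * 0.309
= 195.8321 Nm


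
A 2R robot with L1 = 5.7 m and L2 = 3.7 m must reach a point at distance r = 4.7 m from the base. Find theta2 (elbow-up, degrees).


cos(theta2) = (r^2 - L1^2 - L2^2) / (2*L1*L2)
cos(theta2) = (22.09 - 32.49 - 13.69) / 42.18
cos(theta2) = -0.571124
theta2 = 124.8286 degrees


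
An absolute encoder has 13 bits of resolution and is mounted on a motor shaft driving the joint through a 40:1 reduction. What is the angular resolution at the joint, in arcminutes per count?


counts = 2^13 = 8192
effective counts at joint = 8192 * 40 = 327680
resolution = 360*60 / 327680
= 0.0659 arcmin/count


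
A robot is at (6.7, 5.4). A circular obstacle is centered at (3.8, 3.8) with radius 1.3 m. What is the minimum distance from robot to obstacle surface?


center_dist = sqrt((6.7-3.8)^2 + (5.4-3.8)^2)
= sqrt(8.41 + 2.56)
= 3.3121
min_dist = center_dist - radius = 3.3121 - 1.3 = 2.0121 m


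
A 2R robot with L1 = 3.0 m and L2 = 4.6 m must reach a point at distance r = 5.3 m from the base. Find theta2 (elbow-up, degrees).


cos(theta2) = (r^2 - L1^2 - L2^2) / (2*L1*L2)
cos(theta2) = (28.09 - 9.0 - 21.16) / 27.6
cos(theta2) = -0.075
theta2 = 94.3012 degrees


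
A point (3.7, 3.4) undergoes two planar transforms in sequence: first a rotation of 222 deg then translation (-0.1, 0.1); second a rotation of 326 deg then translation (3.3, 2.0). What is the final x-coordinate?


After transform 1:
x1 = cos(222)*3.7 - sin(222)*3.4 + -0.1 = -0.5746
y1 = sin(222)*3.7 + cos(222)*3.4 + 0.1 = -4.9025
After transform 2:
x2 = cos(326)*-0.5746 - sin(326)*-4.9025 + 3.3
= 0.0822


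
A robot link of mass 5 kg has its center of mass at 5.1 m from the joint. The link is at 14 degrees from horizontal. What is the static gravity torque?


tau = m*g*L*cos(angle)
= 5 * 9.81 * 5.1 * cos(14 deg)
= 5 * 9.81 * 5.1 * 0.9703
= 242.7243 Nm


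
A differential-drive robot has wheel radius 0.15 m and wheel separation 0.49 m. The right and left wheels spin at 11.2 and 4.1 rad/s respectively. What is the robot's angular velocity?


vR = r*wR = 0.15*11.2 = 1.68 m/s
vL = r*wL = 0.15*4.1 = 0.615 m/s
v = (vR+vL)/2 = 1.1475 m/s
omega = (vR-vL)/L = 2.1735 rad/s
angular velocity = 2.1735 rad/s


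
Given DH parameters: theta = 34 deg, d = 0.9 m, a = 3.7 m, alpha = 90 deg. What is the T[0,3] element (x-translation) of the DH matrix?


T[0,3] = a * cos(theta)
= 3.7 * cos(34 deg)
= 3.7 * 0.829
= 3.0674


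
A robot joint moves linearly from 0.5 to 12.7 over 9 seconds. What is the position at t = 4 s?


s = t/T = 4/9 = 0.4444
p(t) = p0 + (pf-p0)*s
= 0.5 + (12.7 - 0.5) * 0.4444
= 5.9222


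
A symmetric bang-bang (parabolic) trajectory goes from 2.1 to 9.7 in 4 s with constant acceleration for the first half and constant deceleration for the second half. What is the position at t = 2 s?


Symmetric rest-to-rest: each phase covers (pf-p0)/2 in time T/2. 0.5*a*(T/2)^2 = (pf-p0)/2 => a = 4*(pf-p0)/T^2
a = 4*(9.7-2.1)/4^2 = 1.9
t = 2 is in the acceleration phase (t <= T/2).
p = p0 + 0.5*a*t^2 = 2.1 + 0.5*1.9*2^2
= 5.9


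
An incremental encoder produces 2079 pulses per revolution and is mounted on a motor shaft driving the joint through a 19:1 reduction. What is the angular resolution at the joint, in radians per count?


counts per rev = 2079
effective counts at joint = 2079 * 19 = 39501
resolution = 2*pi / 39501
= 1.5906e-04 rad/count


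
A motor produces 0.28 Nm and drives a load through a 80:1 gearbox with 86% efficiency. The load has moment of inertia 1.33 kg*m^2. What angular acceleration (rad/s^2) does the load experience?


tau_out = tau_motor * N * eta
= 0.28 * 80 * 0.86 = 19.264 Nm
alpha = tau_out / I = 19.264 / 1.33
= 14.4842 rad/s^2


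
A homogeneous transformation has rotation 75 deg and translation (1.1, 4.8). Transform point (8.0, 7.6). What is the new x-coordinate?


x' = cos(theta)*px - sin(theta)*py + tx
= 0.2588*8.0 - 0.9659*7.6 + 1.1
= -4.1705


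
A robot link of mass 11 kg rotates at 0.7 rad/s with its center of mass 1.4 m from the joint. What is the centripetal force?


F = m * omega^2 * r
= 11 * 0.7^2 * 1.4
= 11 * 0.49 * 1.4
= 7.546 N


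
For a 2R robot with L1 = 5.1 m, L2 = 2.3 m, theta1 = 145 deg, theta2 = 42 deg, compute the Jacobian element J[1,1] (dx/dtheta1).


J[1,1] = -L1*sin(t1) - L2*sin(t1+t2)
= -5.1*sin(145) - 2.3*sin(187)
= -2.6449


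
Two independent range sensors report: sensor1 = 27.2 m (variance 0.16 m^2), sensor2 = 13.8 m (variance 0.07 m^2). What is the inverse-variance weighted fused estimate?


w1 = (1/var1) / (1/var1 + 1/var2)
   = 6.25 / (6.25 + 14.2857) = 0.3043
w2 = 1 - w1 = 0.6957
fused = w1*s1 + w2*s2 = 8.2783 + 9.6
= 17.8783 m


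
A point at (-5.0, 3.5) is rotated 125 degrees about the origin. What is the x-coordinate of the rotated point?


x' = x*cos(theta) - y*sin(theta)
cos(125 deg) = -0.5736, sin(125 deg) = 0.8192
x' = -5.0 * -0.5736 - 3.5 * 0.8192
= 2.8679 - 2.867
= 9.0000e-04


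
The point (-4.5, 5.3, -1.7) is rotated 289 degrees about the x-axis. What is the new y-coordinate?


Rotation about x-axis: y' = y*cos(theta) - z*sin(theta)
= 5.3 * 0.3256 - -1.7 * -0.9455
= 0.1181


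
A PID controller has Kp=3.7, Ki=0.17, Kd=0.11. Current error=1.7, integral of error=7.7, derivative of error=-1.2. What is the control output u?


u = Kp*e + Ki*int(e) + Kd*de/dt
= 3.7*1.7 + 0.17*7.7 + 0.11*(-1.2)
= 6.29 + 1.309 + -0.132
= 7.467


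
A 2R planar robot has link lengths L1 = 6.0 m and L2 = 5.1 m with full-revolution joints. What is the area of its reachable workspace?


r_max = L1 + L2 = 11.1 m
r_min = |L1 - L2| = 0.9 m
Area = pi*(r_max^2 - r_min^2)
= pi*(123.21 - 0.81)
= pi * 122.4
= 384.5309 m^2


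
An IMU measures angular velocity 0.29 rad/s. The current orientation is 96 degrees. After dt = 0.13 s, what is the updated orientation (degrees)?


delta_theta = w * dt = 0.29 * 0.13 = 0.0377 rad
= 2.1601 deg
theta_new = 96 + 2.1601 = 98.1601 deg


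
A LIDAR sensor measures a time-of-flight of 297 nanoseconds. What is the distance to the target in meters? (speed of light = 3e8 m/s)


tof = 297 ns = 2.97e-07 s
dist = c * tof / 2
= 3e8 * 2.97e-07 / 2
= 44.55 m


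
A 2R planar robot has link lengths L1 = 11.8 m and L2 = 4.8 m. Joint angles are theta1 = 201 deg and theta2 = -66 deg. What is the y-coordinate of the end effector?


Convert angles to radians: theta1 = 3.5081, theta2 = -1.1519
y = L1*sin(theta1) + L2*sin(theta1+theta2)
y = -4.2287 + 3.3941
y = -0.8346


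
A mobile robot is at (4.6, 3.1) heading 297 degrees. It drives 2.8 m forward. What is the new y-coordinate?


y_new = y0 + d*sin(theta)
= 3.1 + 2.8*sin(297)
= 3.1 + -2.4948
= 0.6052


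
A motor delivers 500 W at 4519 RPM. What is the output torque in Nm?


omega = 4519 * 2*pi/60 = 473.2286 rad/s
tau = P / omega = 500 / 473.2286
= 1.0566 Nm


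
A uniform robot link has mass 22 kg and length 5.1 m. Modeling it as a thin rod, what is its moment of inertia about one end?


I = (1/3) * m * L^2
= (1/3) * 22 * 5.1^2
= 0.333333 * 22 * 26.01
= 190.74 kg*m^2


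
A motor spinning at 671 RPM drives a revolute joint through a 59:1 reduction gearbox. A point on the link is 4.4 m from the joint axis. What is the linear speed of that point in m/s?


omega_motor = 671 * 2*pi/60 = 70.267 rad/s
omega_joint = omega_motor / 59 = 1.191 rad/s
v = omega_joint * r = 1.191 * 4.4
= 5.2402 m/s


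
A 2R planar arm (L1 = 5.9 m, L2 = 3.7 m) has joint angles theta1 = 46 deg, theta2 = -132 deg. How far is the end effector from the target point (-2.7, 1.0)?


End effector via forward kinematics:
x = L1*cos(t1) + L2*cos(t1+t2) = 4.3566
y = L1*sin(t1) + L2*sin(t1+t2) = 0.5531
Distance to target:
d = sqrt((-2.7 - 4.3566)^2 + (1.0 - 0.5531)^2)
= sqrt(49.7954 + 0.1997)
= 7.0707 m


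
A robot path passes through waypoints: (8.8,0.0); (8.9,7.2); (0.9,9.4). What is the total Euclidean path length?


Segment lengths:
  seg1 = sqrt((0.1)^2 + (7.2)^2) = 7.2007
  seg2 = sqrt((-8.0)^2 + (2.2)^2) = 8.297
Total = 15.4977


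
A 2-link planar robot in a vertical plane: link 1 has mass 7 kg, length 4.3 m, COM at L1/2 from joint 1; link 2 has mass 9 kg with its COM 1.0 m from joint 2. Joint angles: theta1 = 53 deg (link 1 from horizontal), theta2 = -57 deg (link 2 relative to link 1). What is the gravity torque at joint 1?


Horizontal distance from joint 1 to link-1 COM:
  x_c1 = (L1/2)*cos(t1) = 2.15 * 0.6018 = 1.2939 m
Horizontal distance from joint 1 to link-2 COM:
  x_c2 = L1*cos(t1) + Lc2*cos(t1+t2)
       = 4.3*0.6018 + 1.0*0.9976 = 3.5854 m
tau1 = m1*g*x_c1 + m2*g*x_c2
     = 7*9.81*1.2939 + 9*9.81*3.5854
     = 88.8523 + 316.5522
     = 405.4045 Nm


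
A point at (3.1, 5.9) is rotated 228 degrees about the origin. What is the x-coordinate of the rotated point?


x' = x*cos(theta) - y*sin(theta)
cos(228 deg) = -0.6691, sin(228 deg) = -0.7431
x' = 3.1 * -0.6691 - 5.9 * -0.7431
= -2.0743 - -4.3846
= 2.3102


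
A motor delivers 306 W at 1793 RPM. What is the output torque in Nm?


omega = 1793 * 2*pi/60 = 187.7625 rad/s
tau = P / omega = 306 / 187.7625
= 1.6297 Nm


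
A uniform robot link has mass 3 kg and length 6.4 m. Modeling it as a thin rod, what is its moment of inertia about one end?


I = (1/3) * m * L^2
= (1/3) * 3 * 6.4^2
= 0.333333 * 3 * 40.96
= 40.96 kg*m^2


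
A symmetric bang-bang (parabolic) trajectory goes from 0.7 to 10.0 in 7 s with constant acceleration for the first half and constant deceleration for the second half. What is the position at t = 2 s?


Symmetric rest-to-rest: each phase covers (pf-p0)/2 in time T/2. 0.5*a*(T/2)^2 = (pf-p0)/2 => a = 4*(pf-p0)/T^2
a = 4*(10.0-0.7)/7^2 = 0.7592
t = 2 is in the acceleration phase (t <= T/2).
p = p0 + 0.5*a*t^2 = 0.7 + 0.5*0.7592*2^2
= 2.2184


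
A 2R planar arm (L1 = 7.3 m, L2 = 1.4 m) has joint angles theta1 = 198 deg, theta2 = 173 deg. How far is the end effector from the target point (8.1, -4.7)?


End effector via forward kinematics:
x = L1*cos(t1) + L2*cos(t1+t2) = -5.5684
y = L1*sin(t1) + L2*sin(t1+t2) = -1.9887
Distance to target:
d = sqrt((8.1 - -5.5684)^2 + (-4.7 - -1.9887)^2)
= sqrt(186.8261 + 7.3512)
= 13.9348 m


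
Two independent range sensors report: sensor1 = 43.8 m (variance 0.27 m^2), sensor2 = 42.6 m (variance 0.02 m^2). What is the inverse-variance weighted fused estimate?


w1 = (1/var1) / (1/var1 + 1/var2)
   = 3.7037 / (3.7037 + 50.0) = 0.069
w2 = 1 - w1 = 0.931
fused = w1*s1 + w2*s2 = 3.0207 + 39.6621
= 42.6828 m


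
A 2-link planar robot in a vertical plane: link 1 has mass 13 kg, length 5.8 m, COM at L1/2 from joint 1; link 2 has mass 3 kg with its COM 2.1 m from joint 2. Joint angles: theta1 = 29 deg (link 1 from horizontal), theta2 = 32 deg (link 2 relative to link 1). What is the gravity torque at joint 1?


Horizontal distance from joint 1 to link-1 COM:
  x_c1 = (L1/2)*cos(t1) = 2.9 * 0.8746 = 2.5364 m
Horizontal distance from joint 1 to link-2 COM:
  x_c2 = L1*cos(t1) + Lc2*cos(t1+t2)
       = 5.8*0.8746 + 2.1*0.4848 = 6.0909 m
tau1 = m1*g*x_c1 + m2*g*x_c2
     = 13*9.81*2.5364 + 3*9.81*6.0909
     = 323.4667 + 179.255
     = 502.7218 Nm


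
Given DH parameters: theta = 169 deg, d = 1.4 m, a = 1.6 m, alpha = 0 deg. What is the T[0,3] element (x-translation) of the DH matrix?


T[0,3] = a * cos(theta)
= 1.6 * cos(169 deg)
= 1.6 * -0.9816
= -1.5706


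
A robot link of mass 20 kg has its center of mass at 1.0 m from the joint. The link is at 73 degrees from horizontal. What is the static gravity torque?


tau = m*g*L*cos(angle)
= 20 * 9.81 * 1.0 * cos(73 deg)
= 20 * 9.81 * 1.0 * 0.2924
= 57.3633 Nm


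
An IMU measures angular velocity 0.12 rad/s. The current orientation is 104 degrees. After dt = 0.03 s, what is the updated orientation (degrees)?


delta_theta = w * dt = 0.12 * 0.03 = 0.0036 rad
= 0.2063 deg
theta_new = 104 + 0.2063 = 104.2063 deg


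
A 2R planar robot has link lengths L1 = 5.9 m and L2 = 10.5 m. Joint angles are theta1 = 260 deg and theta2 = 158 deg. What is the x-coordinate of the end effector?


Convert angles to radians: theta1 = 4.5379, theta2 = 2.7576
x = L1*cos(theta1) + L2*cos(theta1+theta2)
x = -1.0245 + 5.5642
x = 4.5396


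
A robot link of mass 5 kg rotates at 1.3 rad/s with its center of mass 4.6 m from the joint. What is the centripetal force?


F = m * omega^2 * r
= 5 * 1.3^2 * 4.6
= 5 * 1.69 * 4.6
= 38.87 N


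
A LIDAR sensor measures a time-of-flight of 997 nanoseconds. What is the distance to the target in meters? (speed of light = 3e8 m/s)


tof = 997 ns = 9.97e-07 s
dist = c * tof / 2
= 3e8 * 9.97e-07 / 2
= 149.55 m


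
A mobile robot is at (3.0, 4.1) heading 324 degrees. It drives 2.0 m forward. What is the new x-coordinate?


x_new = x0 + d*cos(theta)
= 3.0 + 2.0*cos(324)
= 3.0 + 1.618
= 4.618


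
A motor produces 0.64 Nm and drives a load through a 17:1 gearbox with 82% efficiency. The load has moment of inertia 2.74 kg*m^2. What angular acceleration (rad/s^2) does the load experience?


tau_out = tau_motor * N * eta
= 0.64 * 17 * 0.82 = 8.9216 Nm
alpha = tau_out / I = 8.9216 / 2.74
= 3.2561 rad/s^2


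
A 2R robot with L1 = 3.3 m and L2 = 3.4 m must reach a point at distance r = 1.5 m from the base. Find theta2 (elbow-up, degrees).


cos(theta2) = (r^2 - L1^2 - L2^2) / (2*L1*L2)
cos(theta2) = (2.25 - 10.89 - 11.56) / 22.44
cos(theta2) = -0.900178
theta2 = 154.1815 degrees


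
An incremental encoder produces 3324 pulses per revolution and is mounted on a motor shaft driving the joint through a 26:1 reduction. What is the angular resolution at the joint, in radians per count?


counts per rev = 3324
effective counts at joint = 3324 * 26 = 86424
resolution = 2*pi / 86424
= 7.2702e-05 rad/count


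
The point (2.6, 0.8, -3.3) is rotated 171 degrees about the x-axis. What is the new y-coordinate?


Rotation about x-axis: y' = y*cos(theta) - z*sin(theta)
= 0.8 * -0.9877 - -3.3 * 0.1564
= -0.2739


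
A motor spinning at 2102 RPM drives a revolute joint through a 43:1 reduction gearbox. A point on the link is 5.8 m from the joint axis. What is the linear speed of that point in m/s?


omega_motor = 2102 * 2*pi/60 = 220.1209 rad/s
omega_joint = omega_motor / 43 = 5.1191 rad/s
v = omega_joint * r = 5.1191 * 5.8
= 29.6907 m/s


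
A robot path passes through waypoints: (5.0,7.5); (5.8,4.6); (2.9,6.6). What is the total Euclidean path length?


Segment lengths:
  seg1 = sqrt((0.8)^2 + (-2.9)^2) = 3.0083
  seg2 = sqrt((-2.9)^2 + (2.0)^2) = 3.5228
Total = 6.5311


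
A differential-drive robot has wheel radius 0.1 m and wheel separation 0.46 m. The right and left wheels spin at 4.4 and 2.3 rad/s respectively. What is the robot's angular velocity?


vR = r*wR = 0.1*4.4 = 0.44 m/s
vL = r*wL = 0.1*2.3 = 0.23 m/s
v = (vR+vL)/2 = 0.335 m/s
omega = (vR-vL)/L = 0.4565 rad/s
angular velocity = 0.4565 rad/s


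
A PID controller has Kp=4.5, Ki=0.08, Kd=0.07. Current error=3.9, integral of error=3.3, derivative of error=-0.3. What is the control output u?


u = Kp*e + Ki*int(e) + Kd*de/dt
= 4.5*3.9 + 0.08*3.3 + 0.07*(-0.3)
= 17.55 + 0.264 + -0.021
= 17.793


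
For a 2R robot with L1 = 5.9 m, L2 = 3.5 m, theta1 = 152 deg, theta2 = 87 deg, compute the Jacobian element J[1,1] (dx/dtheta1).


J[1,1] = -L1*sin(t1) - L2*sin(t1+t2)
= -5.9*sin(152) - 3.5*sin(239)
= 0.2302


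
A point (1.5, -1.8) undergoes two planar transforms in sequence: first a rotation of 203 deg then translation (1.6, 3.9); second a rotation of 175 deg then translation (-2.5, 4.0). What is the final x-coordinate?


After transform 1:
x1 = cos(203)*1.5 - sin(203)*-1.8 + 1.6 = -0.4841
y1 = sin(203)*1.5 + cos(203)*-1.8 + 3.9 = 4.9708
After transform 2:
x2 = cos(175)*-0.4841 - sin(175)*4.9708 + -2.5
= -2.451


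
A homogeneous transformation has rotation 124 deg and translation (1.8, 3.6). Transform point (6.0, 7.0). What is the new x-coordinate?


x' = cos(theta)*px - sin(theta)*py + tx
= -0.5592*6.0 - 0.829*7.0 + 1.8
= -7.3584


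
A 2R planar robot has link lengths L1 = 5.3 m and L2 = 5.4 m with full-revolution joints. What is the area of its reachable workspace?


r_max = L1 + L2 = 10.7 m
r_min = |L1 - L2| = 0.1 m
Area = pi*(r_max^2 - r_min^2)
= pi*(114.49 - 0.01)
= pi * 114.48
= 359.6495 m^2


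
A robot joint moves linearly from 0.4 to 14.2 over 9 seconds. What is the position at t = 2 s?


s = t/T = 2/9 = 0.2222
p(t) = p0 + (pf-p0)*s
= 0.4 + (14.2 - 0.4) * 0.2222
= 3.4667


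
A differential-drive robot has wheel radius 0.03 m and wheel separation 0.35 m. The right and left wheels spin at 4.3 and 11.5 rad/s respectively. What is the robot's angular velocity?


vR = r*wR = 0.03*4.3 = 0.129 m/s
vL = r*wL = 0.03*11.5 = 0.345 m/s
v = (vR+vL)/2 = 0.237 m/s
omega = (vR-vL)/L = -0.6171 rad/s
angular velocity = -0.6171 rad/s


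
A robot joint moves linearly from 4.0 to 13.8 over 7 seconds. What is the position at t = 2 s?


s = t/T = 2/7 = 0.2857
p(t) = p0 + (pf-p0)*s
= 4.0 + (13.8 - 4.0) * 0.2857
= 6.8


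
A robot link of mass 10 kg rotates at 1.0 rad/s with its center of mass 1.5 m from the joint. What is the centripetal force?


F = m * omega^2 * r
= 10 * 1.0^2 * 1.5
= 10 * 1.0 * 1.5
= 15.0 N


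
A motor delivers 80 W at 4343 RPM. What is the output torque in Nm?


omega = 4343 * 2*pi/60 = 454.7979 rad/s
tau = P / omega = 80 / 454.7979
= 0.1759 Nm


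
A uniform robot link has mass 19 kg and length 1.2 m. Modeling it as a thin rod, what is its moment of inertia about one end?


I = (1/3) * m * L^2
= (1/3) * 19 * 1.2^2
= 0.333333 * 19 * 1.44
= 9.12 kg*m^2


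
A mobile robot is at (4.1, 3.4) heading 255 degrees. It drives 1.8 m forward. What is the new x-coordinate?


x_new = x0 + d*cos(theta)
= 4.1 + 1.8*cos(255)
= 4.1 + -0.4659
= 3.6341


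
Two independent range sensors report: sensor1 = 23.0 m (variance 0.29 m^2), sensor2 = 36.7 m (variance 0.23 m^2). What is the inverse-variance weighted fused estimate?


w1 = (1/var1) / (1/var1 + 1/var2)
   = 3.4483 / (3.4483 + 4.3478) = 0.4423
w2 = 1 - w1 = 0.5577
fused = w1*s1 + w2*s2 = 10.1731 + 20.4673
= 30.6404 m


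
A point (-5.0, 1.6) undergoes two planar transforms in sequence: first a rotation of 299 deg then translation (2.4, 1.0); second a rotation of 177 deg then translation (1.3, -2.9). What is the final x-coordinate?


After transform 1:
x1 = cos(299)*-5.0 - sin(299)*1.6 + 2.4 = 1.3753
y1 = sin(299)*-5.0 + cos(299)*1.6 + 1.0 = 6.1488
After transform 2:
x2 = cos(177)*1.3753 - sin(177)*6.1488 + 1.3
= -0.3953


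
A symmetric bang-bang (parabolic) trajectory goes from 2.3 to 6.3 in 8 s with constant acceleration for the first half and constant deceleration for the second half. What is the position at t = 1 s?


Symmetric rest-to-rest: each phase covers (pf-p0)/2 in time T/2. 0.5*a*(T/2)^2 = (pf-p0)/2 => a = 4*(pf-p0)/T^2
a = 4*(6.3-2.3)/8^2 = 0.25
t = 1 is in the acceleration phase (t <= T/2).
p = p0 + 0.5*a*t^2 = 2.3 + 0.5*0.25*1^2
= 2.425


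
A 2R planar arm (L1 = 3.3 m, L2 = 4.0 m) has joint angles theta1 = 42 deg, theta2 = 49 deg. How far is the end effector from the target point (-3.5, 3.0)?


End effector via forward kinematics:
x = L1*cos(t1) + L2*cos(t1+t2) = 2.3826
y = L1*sin(t1) + L2*sin(t1+t2) = 6.2075
Distance to target:
d = sqrt((-3.5 - 2.3826)^2 + (3.0 - 6.2075)^2)
= sqrt(34.6046 + 10.2882)
= 6.7002 m


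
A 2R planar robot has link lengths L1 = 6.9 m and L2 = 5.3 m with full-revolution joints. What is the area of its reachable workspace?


r_max = L1 + L2 = 12.2 m
r_min = |L1 - L2| = 1.6 m
Area = pi*(r_max^2 - r_min^2)
= pi*(148.84 - 2.56)
= pi * 146.28
= 459.5522 m^2


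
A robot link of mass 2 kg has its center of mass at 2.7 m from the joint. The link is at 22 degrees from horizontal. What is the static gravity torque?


tau = m*g*L*cos(angle)
= 2 * 9.81 * 2.7 * cos(22 deg)
= 2 * 9.81 * 2.7 * 0.9272
= 49.1166 Nm


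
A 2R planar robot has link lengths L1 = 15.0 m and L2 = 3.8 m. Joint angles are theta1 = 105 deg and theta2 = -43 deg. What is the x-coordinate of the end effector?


Convert angles to radians: theta1 = 1.8326, theta2 = -0.7505
x = L1*cos(theta1) + L2*cos(theta1+theta2)
x = -3.8823 + 1.784
x = -2.0983


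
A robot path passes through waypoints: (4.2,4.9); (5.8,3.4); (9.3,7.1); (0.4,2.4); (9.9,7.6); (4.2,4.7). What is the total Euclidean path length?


Segment lengths:
  seg1 = sqrt((1.6)^2 + (-1.5)^2) = 2.1932
  seg2 = sqrt((3.5)^2 + (3.7)^2) = 5.0931
  seg3 = sqrt((-8.9)^2 + (-4.7)^2) = 10.0648
  seg4 = sqrt((9.5)^2 + (5.2)^2) = 10.8301
  seg5 = sqrt((-5.7)^2 + (-2.9)^2) = 6.3953
Total = 34.5765


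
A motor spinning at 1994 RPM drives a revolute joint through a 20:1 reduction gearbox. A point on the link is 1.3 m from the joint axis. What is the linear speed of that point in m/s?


omega_motor = 1994 * 2*pi/60 = 208.8112 rad/s
omega_joint = omega_motor / 20 = 10.4406 rad/s
v = omega_joint * r = 10.4406 * 1.3
= 13.5727 m/s


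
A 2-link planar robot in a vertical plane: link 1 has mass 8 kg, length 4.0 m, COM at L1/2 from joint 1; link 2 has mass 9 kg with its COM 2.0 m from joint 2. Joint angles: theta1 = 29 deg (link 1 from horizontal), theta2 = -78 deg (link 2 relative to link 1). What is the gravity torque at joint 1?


Horizontal distance from joint 1 to link-1 COM:
  x_c1 = (L1/2)*cos(t1) = 2.0 * 0.8746 = 1.7492 m
Horizontal distance from joint 1 to link-2 COM:
  x_c2 = L1*cos(t1) + Lc2*cos(t1+t2)
       = 4.0*0.8746 + 2.0*0.6561 = 4.8106 m
tau1 = m1*g*x_c1 + m2*g*x_c2
     = 8*9.81*1.7492 + 9*9.81*4.8106
     = 137.2803 + 424.7276
     = 562.0079 Nm


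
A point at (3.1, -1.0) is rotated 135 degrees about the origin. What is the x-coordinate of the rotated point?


x' = x*cos(theta) - y*sin(theta)
cos(135 deg) = -0.7071, sin(135 deg) = 0.7071
x' = 3.1 * -0.7071 - -1.0 * 0.7071
= -2.192 - -0.7071
= -1.4849


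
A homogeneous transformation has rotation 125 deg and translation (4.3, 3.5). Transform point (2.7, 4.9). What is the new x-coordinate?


x' = cos(theta)*px - sin(theta)*py + tx
= -0.5736*2.7 - 0.8192*4.9 + 4.3
= -1.2625


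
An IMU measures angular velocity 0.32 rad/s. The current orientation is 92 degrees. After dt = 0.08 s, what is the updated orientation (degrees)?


delta_theta = w * dt = 0.32 * 0.08 = 0.0256 rad
= 1.4668 deg
theta_new = 92 + 1.4668 = 93.4668 deg


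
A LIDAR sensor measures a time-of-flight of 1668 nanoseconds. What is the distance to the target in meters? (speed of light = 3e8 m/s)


tof = 1668 ns = 1.668e-06 s
dist = c * tof / 2
= 3e8 * 1.668e-06 / 2
= 250.2 m


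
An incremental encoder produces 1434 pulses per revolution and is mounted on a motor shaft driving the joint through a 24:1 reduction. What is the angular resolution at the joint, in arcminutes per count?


counts per rev = 1434
effective counts at joint = 1434 * 24 = 34416
resolution = 360*60 / 34416
= 0.6276 arcmin/count


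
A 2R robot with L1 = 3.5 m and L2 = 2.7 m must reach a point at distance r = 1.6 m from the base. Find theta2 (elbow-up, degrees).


cos(theta2) = (r^2 - L1^2 - L2^2) / (2*L1*L2)
cos(theta2) = (2.56 - 12.25 - 7.29) / 18.9
cos(theta2) = -0.898413
theta2 = 153.9502 degrees


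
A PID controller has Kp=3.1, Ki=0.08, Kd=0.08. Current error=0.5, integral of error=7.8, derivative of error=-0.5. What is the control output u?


u = Kp*e + Ki*int(e) + Kd*de/dt
= 3.1*0.5 + 0.08*7.8 + 0.08*(-0.5)
= 1.55 + 0.624 + -0.04
= 2.134


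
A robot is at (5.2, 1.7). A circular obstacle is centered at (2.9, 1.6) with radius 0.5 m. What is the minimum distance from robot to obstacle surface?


center_dist = sqrt((5.2-2.9)^2 + (1.7-1.6)^2)
= sqrt(5.29 + 0.01)
= 2.3022
min_dist = center_dist - radius = 2.3022 - 0.5 = 1.8022 m


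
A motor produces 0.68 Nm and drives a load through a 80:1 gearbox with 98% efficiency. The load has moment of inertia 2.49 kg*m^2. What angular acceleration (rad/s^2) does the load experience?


tau_out = tau_motor * N * eta
= 0.68 * 80 * 0.98 = 53.312 Nm
alpha = tau_out / I = 53.312 / 2.49
= 21.4104 rad/s^2


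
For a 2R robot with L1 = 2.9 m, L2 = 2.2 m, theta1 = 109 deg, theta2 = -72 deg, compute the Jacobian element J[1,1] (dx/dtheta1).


J[1,1] = -L1*sin(t1) - L2*sin(t1+t2)
= -2.9*sin(109) - 2.2*sin(37)
= -4.066


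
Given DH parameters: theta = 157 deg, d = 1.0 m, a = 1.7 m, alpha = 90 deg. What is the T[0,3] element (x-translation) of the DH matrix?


T[0,3] = a * cos(theta)
= 1.7 * cos(157 deg)
= 1.7 * -0.9205
= -1.5649


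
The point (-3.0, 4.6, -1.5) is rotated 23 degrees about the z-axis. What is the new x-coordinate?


Rotation about z-axis: x' = x*cos(theta) - y*sin(theta)
= -3.0 * 0.9205 - 4.6 * 0.3907
= -4.5589


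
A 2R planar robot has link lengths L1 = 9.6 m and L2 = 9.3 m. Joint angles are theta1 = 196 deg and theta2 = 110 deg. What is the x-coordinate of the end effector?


Convert angles to radians: theta1 = 3.4208, theta2 = 1.9199
x = L1*cos(theta1) + L2*cos(theta1+theta2)
x = -9.2281 + 5.4664
x = -3.7617


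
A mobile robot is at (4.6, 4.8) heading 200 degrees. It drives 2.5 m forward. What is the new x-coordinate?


x_new = x0 + d*cos(theta)
= 4.6 + 2.5*cos(200)
= 4.6 + -2.3492
= 2.2508


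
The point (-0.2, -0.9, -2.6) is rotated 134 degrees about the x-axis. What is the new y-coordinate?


Rotation about x-axis: y' = y*cos(theta) - z*sin(theta)
= -0.9 * -0.6947 - -2.6 * 0.7193
= 2.4955


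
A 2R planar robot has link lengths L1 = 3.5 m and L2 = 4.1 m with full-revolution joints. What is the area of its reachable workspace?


r_max = L1 + L2 = 7.6 m
r_min = |L1 - L2| = 0.6 m
Area = pi*(r_max^2 - r_min^2)
= pi*(57.76 - 0.36)
= pi * 57.4
= 180.3274 m^2


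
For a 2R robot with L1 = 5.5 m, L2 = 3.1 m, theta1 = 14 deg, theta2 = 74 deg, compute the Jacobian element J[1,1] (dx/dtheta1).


J[1,1] = -L1*sin(t1) - L2*sin(t1+t2)
= -5.5*sin(14) - 3.1*sin(88)
= -4.4287


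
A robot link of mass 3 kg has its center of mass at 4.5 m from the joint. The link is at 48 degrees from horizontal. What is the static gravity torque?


tau = m*g*L*cos(angle)
= 3 * 9.81 * 4.5 * cos(48 deg)
= 3 * 9.81 * 4.5 * 0.6691
= 88.6163 Nm


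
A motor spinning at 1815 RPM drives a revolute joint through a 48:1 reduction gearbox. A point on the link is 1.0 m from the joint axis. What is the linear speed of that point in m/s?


omega_motor = 1815 * 2*pi/60 = 190.0664 rad/s
omega_joint = omega_motor / 48 = 3.9597 rad/s
v = omega_joint * r = 3.9597 * 1.0
= 3.9597 m/s


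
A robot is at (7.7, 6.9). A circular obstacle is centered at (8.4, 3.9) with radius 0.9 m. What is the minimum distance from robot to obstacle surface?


center_dist = sqrt((7.7-8.4)^2 + (6.9-3.9)^2)
= sqrt(0.49 + 9.0)
= 3.0806
min_dist = center_dist - radius = 3.0806 - 0.9 = 2.1806 m


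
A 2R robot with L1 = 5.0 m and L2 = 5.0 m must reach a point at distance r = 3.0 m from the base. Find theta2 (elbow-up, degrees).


cos(theta2) = (r^2 - L1^2 - L2^2) / (2*L1*L2)
cos(theta2) = (9.0 - 25.0 - 25.0) / 50.0
cos(theta2) = -0.82
theta2 = 145.0848 degrees


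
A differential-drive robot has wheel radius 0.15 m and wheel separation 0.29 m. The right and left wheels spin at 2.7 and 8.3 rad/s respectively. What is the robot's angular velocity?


vR = r*wR = 0.15*2.7 = 0.405 m/s
vL = r*wL = 0.15*8.3 = 1.245 m/s
v = (vR+vL)/2 = 0.825 m/s
omega = (vR-vL)/L = -2.8966 rad/s
angular velocity = -2.8966 rad/s


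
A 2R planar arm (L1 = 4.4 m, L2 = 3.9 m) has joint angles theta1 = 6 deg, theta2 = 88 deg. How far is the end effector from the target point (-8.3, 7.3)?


End effector via forward kinematics:
x = L1*cos(t1) + L2*cos(t1+t2) = 4.1038
y = L1*sin(t1) + L2*sin(t1+t2) = 4.3504
Distance to target:
d = sqrt((-8.3 - 4.1038)^2 + (7.3 - 4.3504)^2)
= sqrt(153.8554 + 8.7)
= 12.7497 m


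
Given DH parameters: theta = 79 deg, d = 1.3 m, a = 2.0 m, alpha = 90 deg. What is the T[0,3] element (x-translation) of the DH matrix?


T[0,3] = a * cos(theta)
= 2.0 * cos(79 deg)
= 2.0 * 0.1908
= 0.3816


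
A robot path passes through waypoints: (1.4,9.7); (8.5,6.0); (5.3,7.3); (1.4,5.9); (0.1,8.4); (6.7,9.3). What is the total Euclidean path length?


Segment lengths:
  seg1 = sqrt((7.1)^2 + (-3.7)^2) = 8.0062
  seg2 = sqrt((-3.2)^2 + (1.3)^2) = 3.454
  seg3 = sqrt((-3.9)^2 + (-1.4)^2) = 4.1437
  seg4 = sqrt((-1.3)^2 + (2.5)^2) = 2.8178
  seg5 = sqrt((6.6)^2 + (0.9)^2) = 6.6611
Total = 25.0828


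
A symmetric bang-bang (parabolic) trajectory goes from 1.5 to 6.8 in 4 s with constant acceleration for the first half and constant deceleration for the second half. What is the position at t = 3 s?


Symmetric rest-to-rest: each phase covers (pf-p0)/2 in time T/2. 0.5*a*(T/2)^2 = (pf-p0)/2 => a = 4*(pf-p0)/T^2
a = 4*(6.8-1.5)/4^2 = 1.325
t = 3 is in the deceleration phase (t > T/2).
p = pf - 0.5*a*(T-t)^2 = 6.8 - 0.5*1.325*1^2
= 6.1375


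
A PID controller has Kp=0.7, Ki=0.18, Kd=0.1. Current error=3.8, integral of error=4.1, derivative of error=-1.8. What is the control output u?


u = Kp*e + Ki*int(e) + Kd*de/dt
= 0.7*3.8 + 0.18*4.1 + 0.1*(-1.8)
= 2.66 + 0.738 + -0.18
= 3.218


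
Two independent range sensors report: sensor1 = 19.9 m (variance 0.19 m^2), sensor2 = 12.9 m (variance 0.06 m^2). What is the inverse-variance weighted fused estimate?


w1 = (1/var1) / (1/var1 + 1/var2)
   = 5.2632 / (5.2632 + 16.6667) = 0.24
w2 = 1 - w1 = 0.76
fused = w1*s1 + w2*s2 = 4.776 + 9.804
= 14.58 m


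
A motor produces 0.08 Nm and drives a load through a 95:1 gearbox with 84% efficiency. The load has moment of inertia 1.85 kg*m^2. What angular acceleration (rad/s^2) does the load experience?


tau_out = tau_motor * N * eta
= 0.08 * 95 * 0.84 = 6.384 Nm
alpha = tau_out / I = 6.384 / 1.85
= 3.4508 rad/s^2


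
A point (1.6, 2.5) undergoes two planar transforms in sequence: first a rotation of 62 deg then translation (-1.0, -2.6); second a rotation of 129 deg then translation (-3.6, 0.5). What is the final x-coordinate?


After transform 1:
x1 = cos(62)*1.6 - sin(62)*2.5 + -1.0 = -2.4562
y1 = sin(62)*1.6 + cos(62)*2.5 + -2.6 = -0.0136
After transform 2:
x2 = cos(129)*-2.4562 - sin(129)*-0.0136 + -3.6
= -2.0437


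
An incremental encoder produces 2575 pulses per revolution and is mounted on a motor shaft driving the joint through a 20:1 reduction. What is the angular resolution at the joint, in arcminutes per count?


counts per rev = 2575
effective counts at joint = 2575 * 20 = 51500
resolution = 360*60 / 51500
= 0.4194 arcmin/count


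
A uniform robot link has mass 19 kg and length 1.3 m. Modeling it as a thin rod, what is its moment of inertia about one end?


I = (1/3) * m * L^2
= (1/3) * 19 * 1.3^2
= 0.333333 * 19 * 1.69
= 10.7033 kg*m^2


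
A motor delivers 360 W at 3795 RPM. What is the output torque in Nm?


omega = 3795 * 2*pi/60 = 397.4115 rad/s
tau = P / omega = 360 / 397.4115
= 0.9059 Nm


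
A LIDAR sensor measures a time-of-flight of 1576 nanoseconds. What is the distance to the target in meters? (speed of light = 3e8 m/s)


tof = 1576 ns = 1.576e-06 s
dist = c * tof / 2
= 3e8 * 1.576e-06 / 2
= 236.4 m


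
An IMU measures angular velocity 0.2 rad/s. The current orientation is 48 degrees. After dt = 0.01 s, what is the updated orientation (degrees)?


delta_theta = w * dt = 0.2 * 0.01 = 0.002 rad
= 0.1146 deg
theta_new = 48 + 0.1146 = 48.1146 deg


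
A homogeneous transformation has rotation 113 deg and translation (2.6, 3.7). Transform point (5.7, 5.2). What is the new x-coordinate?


x' = cos(theta)*px - sin(theta)*py + tx
= -0.3907*5.7 - 0.9205*5.2 + 2.6
= -4.4138


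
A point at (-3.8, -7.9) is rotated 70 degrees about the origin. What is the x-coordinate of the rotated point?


x' = x*cos(theta) - y*sin(theta)
cos(70 deg) = 0.342, sin(70 deg) = 0.9397
x' = -3.8 * 0.342 - -7.9 * 0.9397
= -1.2997 - -7.4236
= 6.1239


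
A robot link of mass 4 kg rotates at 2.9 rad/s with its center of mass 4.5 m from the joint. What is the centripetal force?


F = m * omega^2 * r
= 4 * 2.9^2 * 4.5
= 4 * 8.41 * 4.5
= 151.38 N


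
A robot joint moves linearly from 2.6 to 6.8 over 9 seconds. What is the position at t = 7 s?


s = t/T = 7/9 = 0.7778
p(t) = p0 + (pf-p0)*s
= 2.6 + (6.8 - 2.6) * 0.7778
= 5.8667


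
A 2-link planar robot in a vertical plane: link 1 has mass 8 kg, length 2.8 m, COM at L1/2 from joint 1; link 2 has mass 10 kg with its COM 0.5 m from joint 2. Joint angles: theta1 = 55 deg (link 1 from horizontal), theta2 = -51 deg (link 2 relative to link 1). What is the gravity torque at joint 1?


Horizontal distance from joint 1 to link-1 COM:
  x_c1 = (L1/2)*cos(t1) = 1.4 * 0.5736 = 0.803 m
Horizontal distance from joint 1 to link-2 COM:
  x_c2 = L1*cos(t1) + Lc2*cos(t1+t2)
       = 2.8*0.5736 + 0.5*0.9976 = 2.1048 m
tau1 = m1*g*x_c1 + m2*g*x_c2
     = 8*9.81*0.803 + 10*9.81*2.1048
     = 63.02 + 206.4805
     = 269.5005 Nm
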